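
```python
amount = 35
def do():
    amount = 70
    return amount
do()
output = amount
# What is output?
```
35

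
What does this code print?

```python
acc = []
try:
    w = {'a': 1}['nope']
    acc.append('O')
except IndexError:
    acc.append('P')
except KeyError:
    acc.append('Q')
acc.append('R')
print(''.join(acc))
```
QR

KeyError is caught by its specific handler, not IndexError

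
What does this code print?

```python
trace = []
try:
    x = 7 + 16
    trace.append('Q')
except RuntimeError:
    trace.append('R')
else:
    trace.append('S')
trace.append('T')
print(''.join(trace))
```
QST

else block runs when no exception occurs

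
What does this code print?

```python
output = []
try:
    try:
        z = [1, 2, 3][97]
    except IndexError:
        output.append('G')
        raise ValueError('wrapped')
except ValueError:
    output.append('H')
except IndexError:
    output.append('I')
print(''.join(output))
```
GH

New ValueError raised, caught by outer ValueError handler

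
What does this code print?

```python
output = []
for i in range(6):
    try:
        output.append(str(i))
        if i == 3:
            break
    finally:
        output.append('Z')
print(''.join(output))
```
0Z1Z2Z3Z

finally runs even when breaking out of loop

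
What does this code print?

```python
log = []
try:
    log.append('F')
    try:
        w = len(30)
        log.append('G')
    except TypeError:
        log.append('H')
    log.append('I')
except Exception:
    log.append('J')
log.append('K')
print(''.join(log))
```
FHIK

Inner exception caught by inner handler, outer continues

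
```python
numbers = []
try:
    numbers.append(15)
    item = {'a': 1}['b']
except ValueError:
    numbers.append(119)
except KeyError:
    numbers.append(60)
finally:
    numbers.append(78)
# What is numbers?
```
[15, 60, 78]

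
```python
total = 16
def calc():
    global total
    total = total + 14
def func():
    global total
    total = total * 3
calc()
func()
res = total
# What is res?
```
90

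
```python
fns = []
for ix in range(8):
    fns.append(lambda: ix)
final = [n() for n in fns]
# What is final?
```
[7, 7, 7, 7, 7, 7, 7, 7]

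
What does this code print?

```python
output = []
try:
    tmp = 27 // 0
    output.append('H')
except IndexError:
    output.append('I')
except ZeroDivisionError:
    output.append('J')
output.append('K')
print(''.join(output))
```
JK

ZeroDivisionError is caught by its specific handler, not IndexError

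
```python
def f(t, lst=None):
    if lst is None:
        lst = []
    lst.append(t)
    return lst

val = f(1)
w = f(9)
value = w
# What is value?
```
[9]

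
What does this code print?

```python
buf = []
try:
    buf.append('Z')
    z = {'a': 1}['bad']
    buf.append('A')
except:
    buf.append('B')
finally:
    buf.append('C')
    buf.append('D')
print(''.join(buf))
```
ZBCD

Code before exception runs, then except, then all of finally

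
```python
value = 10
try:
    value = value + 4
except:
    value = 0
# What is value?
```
14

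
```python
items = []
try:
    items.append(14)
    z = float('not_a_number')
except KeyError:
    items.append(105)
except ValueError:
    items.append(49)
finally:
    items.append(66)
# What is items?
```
[14, 49, 66]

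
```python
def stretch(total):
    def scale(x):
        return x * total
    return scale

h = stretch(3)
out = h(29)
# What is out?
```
87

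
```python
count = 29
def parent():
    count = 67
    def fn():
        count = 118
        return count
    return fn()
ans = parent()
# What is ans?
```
118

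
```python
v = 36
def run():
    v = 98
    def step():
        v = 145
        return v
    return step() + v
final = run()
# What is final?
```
243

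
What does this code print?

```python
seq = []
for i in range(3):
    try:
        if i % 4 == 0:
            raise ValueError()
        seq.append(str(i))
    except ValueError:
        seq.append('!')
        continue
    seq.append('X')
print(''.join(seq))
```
!1X2X

continue in except skips rest of loop body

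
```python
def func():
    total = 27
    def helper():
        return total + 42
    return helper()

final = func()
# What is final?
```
69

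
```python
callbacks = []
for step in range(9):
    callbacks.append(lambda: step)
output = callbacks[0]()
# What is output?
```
8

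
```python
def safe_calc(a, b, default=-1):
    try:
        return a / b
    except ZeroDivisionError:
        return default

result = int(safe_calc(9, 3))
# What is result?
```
3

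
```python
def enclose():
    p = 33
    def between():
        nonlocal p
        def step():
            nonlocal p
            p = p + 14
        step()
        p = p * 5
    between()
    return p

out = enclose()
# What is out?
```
235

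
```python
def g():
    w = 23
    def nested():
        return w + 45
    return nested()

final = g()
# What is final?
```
68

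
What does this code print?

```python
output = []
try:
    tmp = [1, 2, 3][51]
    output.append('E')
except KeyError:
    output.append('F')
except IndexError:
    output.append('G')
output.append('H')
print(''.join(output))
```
GH

IndexError is caught by its specific handler, not KeyError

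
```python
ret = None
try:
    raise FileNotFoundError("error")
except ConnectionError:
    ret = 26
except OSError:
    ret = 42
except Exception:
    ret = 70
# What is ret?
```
42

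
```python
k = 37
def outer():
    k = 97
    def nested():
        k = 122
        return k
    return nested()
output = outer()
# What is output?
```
122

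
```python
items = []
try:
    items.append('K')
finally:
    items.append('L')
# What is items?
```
['K', 'L']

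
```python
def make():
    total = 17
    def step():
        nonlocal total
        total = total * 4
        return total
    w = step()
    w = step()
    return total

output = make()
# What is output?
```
272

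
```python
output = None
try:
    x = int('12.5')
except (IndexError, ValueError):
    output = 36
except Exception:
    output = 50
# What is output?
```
36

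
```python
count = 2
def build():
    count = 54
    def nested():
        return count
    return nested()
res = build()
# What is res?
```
54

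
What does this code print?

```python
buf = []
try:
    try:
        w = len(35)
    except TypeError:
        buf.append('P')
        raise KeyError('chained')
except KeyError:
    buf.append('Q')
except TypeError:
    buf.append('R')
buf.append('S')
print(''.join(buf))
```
PQS

KeyError raised and caught, original TypeError not re-raised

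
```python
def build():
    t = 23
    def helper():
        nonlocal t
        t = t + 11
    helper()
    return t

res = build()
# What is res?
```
34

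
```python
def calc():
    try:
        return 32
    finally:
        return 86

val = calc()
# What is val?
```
86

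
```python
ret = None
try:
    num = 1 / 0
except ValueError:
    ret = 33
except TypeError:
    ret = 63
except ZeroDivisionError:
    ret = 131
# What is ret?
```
131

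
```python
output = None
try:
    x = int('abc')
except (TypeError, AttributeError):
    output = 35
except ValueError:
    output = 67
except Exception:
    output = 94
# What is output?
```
67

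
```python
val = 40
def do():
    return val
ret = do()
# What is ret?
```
40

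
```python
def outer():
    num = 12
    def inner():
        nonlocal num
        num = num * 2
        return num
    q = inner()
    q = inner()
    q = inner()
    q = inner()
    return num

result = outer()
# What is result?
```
192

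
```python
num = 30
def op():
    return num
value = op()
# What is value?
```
30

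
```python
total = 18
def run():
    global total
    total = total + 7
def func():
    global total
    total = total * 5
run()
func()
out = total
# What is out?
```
125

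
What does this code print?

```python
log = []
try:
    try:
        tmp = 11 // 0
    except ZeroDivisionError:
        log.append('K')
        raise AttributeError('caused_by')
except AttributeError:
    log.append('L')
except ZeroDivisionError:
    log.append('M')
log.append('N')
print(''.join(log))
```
KLN

AttributeError raised and caught, original ZeroDivisionError not re-raised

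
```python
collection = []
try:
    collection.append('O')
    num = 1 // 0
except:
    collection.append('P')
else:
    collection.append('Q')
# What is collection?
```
['O', 'P']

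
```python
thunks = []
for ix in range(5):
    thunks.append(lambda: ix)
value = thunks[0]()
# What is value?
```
4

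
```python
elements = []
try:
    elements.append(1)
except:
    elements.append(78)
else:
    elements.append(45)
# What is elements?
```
[1, 45]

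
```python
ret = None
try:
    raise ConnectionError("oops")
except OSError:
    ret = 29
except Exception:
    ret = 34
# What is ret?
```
29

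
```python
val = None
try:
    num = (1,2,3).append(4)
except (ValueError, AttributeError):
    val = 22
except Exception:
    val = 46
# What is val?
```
22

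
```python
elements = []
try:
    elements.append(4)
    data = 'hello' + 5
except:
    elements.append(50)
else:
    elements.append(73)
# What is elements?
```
[4, 50]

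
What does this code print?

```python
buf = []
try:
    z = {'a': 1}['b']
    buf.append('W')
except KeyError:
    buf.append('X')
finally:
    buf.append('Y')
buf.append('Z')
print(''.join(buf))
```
XYZ

finally always runs, even after exception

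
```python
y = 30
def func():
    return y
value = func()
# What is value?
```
30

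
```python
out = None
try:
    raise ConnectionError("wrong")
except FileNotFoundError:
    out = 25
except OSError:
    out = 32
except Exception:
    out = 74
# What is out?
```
32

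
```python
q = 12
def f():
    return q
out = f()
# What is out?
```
12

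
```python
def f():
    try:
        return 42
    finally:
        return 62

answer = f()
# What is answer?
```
62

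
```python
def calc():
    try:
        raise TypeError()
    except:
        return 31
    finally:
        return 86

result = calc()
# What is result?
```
86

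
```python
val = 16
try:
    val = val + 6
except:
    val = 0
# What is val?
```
22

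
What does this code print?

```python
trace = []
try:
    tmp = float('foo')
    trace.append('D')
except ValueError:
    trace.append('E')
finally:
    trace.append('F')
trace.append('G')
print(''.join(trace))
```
EFG

finally always runs, even after exception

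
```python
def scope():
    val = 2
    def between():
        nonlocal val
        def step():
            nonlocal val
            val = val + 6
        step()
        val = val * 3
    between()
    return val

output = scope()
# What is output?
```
24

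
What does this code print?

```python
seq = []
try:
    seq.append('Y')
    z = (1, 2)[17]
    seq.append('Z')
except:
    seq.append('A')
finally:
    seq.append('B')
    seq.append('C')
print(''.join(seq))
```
YABC

Code before exception runs, then except, then all of finally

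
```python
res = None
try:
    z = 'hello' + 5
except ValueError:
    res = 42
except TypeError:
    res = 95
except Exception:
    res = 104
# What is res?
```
95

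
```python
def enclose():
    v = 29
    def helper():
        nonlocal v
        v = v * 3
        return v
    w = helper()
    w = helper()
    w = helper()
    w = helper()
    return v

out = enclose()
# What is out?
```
2349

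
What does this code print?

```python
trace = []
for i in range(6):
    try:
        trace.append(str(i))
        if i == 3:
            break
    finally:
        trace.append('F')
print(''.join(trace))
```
0F1F2F3F

finally runs even when breaking out of loop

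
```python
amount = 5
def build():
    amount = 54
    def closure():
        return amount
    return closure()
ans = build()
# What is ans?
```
54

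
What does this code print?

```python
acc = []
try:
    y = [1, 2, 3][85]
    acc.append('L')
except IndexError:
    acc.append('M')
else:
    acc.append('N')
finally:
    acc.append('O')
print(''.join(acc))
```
MO

Exception: except runs, else skipped, finally runs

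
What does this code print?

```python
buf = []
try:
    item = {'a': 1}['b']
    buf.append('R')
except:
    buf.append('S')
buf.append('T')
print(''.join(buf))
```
ST

Exception raised in try, caught by bare except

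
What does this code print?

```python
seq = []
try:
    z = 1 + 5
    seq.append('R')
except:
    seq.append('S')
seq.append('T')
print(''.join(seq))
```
RT

No exception, try block completes normally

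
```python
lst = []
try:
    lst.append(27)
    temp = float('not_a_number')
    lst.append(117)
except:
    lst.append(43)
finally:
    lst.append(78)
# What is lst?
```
[27, 43, 78]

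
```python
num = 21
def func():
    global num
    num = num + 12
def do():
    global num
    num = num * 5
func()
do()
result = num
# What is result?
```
165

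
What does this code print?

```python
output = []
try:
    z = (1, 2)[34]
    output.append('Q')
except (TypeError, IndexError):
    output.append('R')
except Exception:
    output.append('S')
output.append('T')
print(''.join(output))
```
RT

IndexError matches tuple containing it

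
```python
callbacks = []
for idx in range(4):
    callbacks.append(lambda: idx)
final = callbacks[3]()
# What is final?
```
3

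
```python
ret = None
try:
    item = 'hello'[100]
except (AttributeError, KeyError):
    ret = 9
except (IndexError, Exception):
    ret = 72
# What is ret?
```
72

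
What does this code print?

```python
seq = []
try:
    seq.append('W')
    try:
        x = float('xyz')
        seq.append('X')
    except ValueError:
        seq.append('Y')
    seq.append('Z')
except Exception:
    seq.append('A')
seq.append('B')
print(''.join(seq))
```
WYZB

Inner exception caught by inner handler, outer continues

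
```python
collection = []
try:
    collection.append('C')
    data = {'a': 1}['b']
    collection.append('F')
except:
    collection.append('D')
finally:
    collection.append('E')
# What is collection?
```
['C', 'D', 'E']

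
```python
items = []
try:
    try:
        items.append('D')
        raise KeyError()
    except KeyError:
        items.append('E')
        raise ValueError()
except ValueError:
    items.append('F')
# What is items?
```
['D', 'E', 'F']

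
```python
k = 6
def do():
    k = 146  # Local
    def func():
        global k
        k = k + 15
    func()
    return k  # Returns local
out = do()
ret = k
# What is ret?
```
21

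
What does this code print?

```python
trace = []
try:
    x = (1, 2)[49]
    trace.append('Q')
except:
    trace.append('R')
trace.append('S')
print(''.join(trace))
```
RS

Exception raised in try, caught by bare except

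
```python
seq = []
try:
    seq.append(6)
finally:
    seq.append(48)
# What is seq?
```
[6, 48]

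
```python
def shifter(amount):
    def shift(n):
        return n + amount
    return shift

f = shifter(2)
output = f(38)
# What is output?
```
40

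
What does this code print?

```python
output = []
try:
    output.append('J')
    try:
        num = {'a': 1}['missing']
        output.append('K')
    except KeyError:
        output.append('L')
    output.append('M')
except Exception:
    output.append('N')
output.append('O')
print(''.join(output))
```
JLMO

Inner exception caught by inner handler, outer continues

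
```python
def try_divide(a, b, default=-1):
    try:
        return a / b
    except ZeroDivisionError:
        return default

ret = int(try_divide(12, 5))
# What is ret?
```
2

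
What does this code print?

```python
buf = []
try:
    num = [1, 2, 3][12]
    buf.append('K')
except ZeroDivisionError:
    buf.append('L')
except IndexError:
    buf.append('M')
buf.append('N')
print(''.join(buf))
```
MN

IndexError is caught by its specific handler, not ZeroDivisionError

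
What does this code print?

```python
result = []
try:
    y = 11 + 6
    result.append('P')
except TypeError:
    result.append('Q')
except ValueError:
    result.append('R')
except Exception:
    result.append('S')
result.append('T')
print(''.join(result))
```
PT

No exception, try block completes normally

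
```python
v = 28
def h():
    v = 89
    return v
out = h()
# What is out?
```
89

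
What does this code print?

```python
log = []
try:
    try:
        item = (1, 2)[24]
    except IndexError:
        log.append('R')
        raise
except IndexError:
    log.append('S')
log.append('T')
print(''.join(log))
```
RST

raise without argument re-raises current exception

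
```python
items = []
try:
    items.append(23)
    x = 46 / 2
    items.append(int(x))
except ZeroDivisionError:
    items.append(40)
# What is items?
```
[23, 23]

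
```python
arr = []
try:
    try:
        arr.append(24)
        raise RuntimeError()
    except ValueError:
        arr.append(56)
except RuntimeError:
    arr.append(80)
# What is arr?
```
[24, 80]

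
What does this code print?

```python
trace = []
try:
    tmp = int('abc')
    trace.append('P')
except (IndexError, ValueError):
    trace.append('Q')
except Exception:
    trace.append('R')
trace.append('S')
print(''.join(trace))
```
QS

ValueError matches tuple containing it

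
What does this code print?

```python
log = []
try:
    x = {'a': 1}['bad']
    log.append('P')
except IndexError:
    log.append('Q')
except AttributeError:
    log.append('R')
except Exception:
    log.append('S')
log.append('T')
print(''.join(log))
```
ST

KeyError not specifically caught, falls to Exception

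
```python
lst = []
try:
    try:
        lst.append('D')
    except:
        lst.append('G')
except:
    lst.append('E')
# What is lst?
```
['D']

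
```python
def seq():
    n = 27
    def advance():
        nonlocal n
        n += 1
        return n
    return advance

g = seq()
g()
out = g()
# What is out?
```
29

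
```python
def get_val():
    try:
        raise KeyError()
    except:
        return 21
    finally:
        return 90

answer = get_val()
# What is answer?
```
90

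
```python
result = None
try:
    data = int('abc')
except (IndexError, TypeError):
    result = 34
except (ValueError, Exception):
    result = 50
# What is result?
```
50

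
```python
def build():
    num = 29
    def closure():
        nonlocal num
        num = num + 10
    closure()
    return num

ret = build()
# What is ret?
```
39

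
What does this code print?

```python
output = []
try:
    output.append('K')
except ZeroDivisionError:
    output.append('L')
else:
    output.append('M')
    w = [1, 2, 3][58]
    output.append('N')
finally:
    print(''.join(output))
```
KM

Try succeeds, else appends 'M', IndexError in else is uncaught, finally prints before exception propagates ('N' never appended)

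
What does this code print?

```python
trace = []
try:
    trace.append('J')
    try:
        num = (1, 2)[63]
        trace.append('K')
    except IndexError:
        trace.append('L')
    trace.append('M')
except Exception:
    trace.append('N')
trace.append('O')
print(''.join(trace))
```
JLMO

Inner exception caught by inner handler, outer continues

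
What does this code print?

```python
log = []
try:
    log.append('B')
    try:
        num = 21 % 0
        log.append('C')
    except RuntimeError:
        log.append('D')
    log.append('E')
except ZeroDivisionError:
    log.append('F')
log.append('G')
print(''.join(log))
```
BFG

Inner handler doesn't match, propagates to outer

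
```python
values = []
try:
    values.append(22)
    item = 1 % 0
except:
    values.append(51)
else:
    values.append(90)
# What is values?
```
[22, 51]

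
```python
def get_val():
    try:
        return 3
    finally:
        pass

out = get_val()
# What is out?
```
3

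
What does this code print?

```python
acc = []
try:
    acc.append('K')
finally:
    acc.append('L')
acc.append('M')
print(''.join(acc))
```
KLM

try/finally without except, no exception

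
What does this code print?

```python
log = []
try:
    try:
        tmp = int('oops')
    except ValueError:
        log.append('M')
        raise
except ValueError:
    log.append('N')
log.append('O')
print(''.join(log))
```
MNO

raise without argument re-raises current exception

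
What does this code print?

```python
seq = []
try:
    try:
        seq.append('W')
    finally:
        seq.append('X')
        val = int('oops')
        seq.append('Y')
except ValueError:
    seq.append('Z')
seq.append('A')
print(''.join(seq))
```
WXZA

Exception in inner finally caught by outer except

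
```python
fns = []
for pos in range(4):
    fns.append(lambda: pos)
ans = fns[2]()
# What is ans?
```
3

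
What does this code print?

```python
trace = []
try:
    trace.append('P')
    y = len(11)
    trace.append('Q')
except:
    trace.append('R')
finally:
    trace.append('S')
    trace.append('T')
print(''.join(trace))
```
PRST

Code before exception runs, then except, then all of finally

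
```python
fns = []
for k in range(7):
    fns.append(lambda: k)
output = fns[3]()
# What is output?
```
6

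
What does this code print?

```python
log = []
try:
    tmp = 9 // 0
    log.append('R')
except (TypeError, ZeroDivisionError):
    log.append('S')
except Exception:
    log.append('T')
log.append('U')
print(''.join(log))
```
SU

ZeroDivisionError matches tuple containing it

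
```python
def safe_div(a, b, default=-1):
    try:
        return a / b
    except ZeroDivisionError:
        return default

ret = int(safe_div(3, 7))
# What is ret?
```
0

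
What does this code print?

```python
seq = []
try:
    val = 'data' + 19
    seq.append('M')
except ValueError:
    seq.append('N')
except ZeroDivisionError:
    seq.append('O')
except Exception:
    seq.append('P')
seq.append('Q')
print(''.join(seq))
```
PQ

TypeError not specifically caught, falls to Exception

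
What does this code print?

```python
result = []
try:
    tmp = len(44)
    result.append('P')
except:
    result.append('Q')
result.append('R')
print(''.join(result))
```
QR

Exception raised in try, caught by bare except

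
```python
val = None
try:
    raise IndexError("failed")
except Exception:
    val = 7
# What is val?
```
7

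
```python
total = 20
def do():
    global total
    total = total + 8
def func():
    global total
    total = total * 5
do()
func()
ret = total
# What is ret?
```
140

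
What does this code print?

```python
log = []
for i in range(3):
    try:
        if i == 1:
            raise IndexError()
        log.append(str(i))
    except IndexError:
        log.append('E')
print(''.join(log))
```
0E2

Exception on i=1 caught, loop continues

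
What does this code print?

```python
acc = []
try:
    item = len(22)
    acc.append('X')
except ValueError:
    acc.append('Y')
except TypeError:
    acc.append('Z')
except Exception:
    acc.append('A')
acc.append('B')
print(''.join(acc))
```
ZB

TypeError matches before generic Exception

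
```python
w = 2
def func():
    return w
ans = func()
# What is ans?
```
2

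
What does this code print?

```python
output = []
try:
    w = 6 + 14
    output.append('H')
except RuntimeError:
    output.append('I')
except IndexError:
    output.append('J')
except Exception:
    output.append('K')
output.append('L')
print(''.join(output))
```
HL

No exception, try block completes normally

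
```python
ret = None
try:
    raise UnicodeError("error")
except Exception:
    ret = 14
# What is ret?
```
14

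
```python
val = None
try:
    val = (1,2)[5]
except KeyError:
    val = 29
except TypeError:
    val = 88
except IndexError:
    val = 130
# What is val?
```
130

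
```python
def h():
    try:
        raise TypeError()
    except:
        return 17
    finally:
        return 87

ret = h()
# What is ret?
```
87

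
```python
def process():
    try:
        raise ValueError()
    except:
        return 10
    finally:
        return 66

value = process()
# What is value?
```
66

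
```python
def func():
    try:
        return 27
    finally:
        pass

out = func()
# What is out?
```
27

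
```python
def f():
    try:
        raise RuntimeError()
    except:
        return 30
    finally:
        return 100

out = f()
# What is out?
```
100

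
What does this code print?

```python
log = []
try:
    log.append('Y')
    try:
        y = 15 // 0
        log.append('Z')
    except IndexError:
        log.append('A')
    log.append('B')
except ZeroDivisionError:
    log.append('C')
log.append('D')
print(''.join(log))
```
YCD

Inner handler doesn't match, propagates to outer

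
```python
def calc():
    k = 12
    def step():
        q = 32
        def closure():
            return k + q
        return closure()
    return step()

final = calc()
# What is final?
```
44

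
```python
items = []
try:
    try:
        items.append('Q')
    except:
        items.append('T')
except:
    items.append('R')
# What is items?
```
['Q']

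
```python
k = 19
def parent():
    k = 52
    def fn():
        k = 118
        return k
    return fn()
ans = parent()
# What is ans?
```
118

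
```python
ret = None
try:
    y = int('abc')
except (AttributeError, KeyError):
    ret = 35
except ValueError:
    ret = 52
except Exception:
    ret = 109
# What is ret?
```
52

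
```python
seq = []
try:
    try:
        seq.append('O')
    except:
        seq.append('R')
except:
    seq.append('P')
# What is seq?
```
['O']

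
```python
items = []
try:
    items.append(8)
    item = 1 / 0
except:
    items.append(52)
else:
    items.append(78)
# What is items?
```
[8, 52]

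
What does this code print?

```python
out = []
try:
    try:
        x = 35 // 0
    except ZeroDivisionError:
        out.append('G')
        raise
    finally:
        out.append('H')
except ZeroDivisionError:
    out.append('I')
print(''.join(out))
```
GHI

finally runs before re-raised exception propagates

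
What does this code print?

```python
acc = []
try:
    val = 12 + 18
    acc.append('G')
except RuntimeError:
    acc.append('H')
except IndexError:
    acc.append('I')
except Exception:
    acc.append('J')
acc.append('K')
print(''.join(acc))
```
GK

No exception, try block completes normally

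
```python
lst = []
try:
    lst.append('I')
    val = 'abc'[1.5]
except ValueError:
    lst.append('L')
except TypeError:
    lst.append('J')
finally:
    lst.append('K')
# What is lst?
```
['I', 'J', 'K']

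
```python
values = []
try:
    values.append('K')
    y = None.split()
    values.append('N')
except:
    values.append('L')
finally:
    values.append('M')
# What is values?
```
['K', 'L', 'M']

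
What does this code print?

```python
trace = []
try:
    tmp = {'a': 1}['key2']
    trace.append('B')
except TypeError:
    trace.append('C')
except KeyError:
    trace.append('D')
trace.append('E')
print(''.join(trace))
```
DE

KeyError is caught by its specific handler, not TypeError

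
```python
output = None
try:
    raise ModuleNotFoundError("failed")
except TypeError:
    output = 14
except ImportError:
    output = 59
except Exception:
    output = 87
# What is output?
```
59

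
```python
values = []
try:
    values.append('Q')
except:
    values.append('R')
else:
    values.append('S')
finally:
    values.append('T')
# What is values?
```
['Q', 'S', 'T']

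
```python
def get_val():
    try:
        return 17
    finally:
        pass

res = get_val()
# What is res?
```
17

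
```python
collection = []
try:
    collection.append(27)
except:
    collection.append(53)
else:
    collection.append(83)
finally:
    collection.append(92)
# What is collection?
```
[27, 83, 92]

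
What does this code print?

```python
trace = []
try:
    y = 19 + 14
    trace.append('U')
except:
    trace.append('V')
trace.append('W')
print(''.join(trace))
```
UW

No exception, try block completes normally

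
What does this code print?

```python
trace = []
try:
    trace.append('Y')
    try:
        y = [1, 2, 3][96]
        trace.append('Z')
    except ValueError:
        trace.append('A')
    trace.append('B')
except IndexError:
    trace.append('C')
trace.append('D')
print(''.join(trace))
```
YCD

Inner handler doesn't match, propagates to outer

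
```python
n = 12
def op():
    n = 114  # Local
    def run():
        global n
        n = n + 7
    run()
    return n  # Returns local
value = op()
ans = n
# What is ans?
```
19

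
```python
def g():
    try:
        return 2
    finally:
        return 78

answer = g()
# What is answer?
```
78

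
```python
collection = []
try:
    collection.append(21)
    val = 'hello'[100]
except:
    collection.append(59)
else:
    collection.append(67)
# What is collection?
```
[21, 59]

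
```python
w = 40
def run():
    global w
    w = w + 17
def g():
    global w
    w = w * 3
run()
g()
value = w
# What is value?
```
171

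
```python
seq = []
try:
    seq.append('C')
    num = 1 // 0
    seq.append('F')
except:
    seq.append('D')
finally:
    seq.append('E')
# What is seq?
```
['C', 'D', 'E']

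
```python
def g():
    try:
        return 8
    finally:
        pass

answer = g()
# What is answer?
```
8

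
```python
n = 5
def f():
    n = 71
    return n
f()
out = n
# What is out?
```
5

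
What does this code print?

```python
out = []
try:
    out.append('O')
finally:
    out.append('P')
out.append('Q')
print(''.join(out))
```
OPQ

try/finally without except, no exception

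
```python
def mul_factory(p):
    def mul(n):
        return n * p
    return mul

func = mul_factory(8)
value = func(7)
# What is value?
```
56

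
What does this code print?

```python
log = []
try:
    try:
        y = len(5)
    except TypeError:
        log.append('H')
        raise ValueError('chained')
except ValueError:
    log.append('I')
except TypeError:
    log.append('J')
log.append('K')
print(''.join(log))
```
HIK

ValueError raised and caught, original TypeError not re-raised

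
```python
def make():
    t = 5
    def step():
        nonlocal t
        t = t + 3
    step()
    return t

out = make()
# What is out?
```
8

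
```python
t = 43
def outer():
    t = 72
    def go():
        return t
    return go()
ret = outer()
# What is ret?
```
72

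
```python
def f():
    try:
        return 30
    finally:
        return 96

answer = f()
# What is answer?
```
96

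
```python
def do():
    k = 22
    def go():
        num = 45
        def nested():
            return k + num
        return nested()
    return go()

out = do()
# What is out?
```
67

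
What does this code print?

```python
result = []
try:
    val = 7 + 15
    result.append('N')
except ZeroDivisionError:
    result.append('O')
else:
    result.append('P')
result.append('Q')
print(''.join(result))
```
NPQ

else block runs when no exception occurs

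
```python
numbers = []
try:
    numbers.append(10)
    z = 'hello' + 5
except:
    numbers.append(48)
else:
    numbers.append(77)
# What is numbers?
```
[10, 48]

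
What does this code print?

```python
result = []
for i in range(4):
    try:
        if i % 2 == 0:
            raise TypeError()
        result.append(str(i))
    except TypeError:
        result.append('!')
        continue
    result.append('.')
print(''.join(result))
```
!1.!3.

continue in except skips rest of loop body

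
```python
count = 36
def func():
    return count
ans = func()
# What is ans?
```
36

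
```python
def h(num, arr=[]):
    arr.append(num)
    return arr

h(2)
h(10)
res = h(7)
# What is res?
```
[2, 10, 7]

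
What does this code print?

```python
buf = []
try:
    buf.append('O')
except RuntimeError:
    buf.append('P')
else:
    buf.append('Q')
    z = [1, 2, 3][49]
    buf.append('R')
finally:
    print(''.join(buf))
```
OQ

Try succeeds, else appends 'Q', IndexError in else is uncaught, finally prints before exception propagates ('R' never appended)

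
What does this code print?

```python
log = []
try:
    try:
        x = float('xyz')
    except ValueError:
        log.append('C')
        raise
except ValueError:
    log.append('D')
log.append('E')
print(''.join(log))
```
CDE

raise without argument re-raises current exception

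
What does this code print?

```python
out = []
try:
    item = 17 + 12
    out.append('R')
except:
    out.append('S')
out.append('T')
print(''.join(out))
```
RT

No exception, try block completes normally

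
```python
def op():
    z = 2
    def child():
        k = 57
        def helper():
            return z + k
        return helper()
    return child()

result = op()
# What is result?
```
59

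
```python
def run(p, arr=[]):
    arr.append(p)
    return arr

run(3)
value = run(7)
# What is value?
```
[3, 7]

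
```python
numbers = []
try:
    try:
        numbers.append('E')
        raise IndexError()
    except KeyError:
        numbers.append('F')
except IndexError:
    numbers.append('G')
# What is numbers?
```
['E', 'G']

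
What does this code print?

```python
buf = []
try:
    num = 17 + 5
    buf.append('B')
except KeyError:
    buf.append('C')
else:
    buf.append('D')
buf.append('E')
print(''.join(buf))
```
BDE

else block runs when no exception occurs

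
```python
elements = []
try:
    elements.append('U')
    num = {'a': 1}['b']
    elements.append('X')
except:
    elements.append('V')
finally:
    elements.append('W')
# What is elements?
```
['U', 'V', 'W']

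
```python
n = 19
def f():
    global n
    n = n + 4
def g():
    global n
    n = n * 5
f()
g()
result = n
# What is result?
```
115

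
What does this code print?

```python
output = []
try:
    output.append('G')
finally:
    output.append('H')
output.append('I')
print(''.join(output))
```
GHI

try/finally without except, no exception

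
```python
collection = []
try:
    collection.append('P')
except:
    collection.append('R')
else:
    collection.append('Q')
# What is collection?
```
['P', 'Q']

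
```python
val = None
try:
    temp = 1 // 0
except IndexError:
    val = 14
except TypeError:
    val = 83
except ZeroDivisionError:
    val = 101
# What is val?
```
101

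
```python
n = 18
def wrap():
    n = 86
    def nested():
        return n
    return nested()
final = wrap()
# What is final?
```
86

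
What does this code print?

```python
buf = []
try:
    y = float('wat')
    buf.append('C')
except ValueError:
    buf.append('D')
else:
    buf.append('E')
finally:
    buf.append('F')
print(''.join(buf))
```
DF

Exception: except runs, else skipped, finally runs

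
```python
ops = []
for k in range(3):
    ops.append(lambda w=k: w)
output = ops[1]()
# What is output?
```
1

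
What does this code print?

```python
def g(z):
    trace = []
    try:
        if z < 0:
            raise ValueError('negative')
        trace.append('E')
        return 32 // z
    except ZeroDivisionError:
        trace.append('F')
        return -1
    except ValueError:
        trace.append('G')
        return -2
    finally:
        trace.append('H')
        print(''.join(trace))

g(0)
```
EFH

z=0 causes ZeroDivisionError, caught, finally prints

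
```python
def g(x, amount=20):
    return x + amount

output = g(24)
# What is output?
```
44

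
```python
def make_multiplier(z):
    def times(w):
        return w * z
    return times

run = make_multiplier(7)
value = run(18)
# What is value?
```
126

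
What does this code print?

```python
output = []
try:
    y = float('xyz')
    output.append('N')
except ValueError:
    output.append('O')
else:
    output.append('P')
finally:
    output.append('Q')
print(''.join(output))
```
OQ

Exception: except runs, else skipped, finally runs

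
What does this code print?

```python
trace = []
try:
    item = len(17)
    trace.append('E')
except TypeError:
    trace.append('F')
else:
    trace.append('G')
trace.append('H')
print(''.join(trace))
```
FH

else block skipped when exception is caught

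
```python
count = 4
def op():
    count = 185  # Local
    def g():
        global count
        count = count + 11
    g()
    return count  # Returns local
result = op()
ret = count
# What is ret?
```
15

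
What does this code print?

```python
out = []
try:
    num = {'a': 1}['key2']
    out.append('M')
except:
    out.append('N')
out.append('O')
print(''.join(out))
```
NO

Exception raised in try, caught by bare except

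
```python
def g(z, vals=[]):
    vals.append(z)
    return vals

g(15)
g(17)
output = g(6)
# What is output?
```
[15, 17, 6]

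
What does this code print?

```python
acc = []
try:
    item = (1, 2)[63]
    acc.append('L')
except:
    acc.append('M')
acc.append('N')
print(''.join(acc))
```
MN

Exception raised in try, caught by bare except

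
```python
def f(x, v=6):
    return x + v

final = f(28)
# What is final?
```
34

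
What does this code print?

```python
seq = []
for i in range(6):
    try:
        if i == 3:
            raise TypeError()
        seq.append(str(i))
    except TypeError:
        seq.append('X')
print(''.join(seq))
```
012X45

Exception on i=3 caught, loop continues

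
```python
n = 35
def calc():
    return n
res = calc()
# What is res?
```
35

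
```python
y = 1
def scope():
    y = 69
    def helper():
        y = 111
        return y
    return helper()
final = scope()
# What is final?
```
111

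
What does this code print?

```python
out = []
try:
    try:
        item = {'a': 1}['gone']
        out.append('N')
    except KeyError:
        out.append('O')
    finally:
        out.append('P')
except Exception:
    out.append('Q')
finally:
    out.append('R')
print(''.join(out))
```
OPR

Both finally blocks run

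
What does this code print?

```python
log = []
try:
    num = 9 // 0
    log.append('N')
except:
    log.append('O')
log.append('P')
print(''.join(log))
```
OP

Exception raised in try, caught by bare except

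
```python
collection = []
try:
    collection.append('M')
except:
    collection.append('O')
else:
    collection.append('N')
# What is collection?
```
['M', 'N']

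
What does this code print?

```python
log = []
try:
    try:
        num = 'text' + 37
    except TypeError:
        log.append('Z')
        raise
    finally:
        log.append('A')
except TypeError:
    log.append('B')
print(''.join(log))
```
ZAB

finally runs before re-raised exception propagates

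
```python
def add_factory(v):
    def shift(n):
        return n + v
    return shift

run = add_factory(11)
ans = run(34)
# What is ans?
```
45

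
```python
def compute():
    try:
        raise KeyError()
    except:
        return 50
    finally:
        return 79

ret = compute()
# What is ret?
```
79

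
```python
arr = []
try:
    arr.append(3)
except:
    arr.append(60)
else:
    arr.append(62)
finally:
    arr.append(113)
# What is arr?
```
[3, 62, 113]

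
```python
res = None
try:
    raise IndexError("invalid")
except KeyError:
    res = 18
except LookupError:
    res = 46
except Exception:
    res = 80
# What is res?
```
46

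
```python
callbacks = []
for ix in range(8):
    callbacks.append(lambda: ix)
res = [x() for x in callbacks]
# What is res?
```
[7, 7, 7, 7, 7, 7, 7, 7]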